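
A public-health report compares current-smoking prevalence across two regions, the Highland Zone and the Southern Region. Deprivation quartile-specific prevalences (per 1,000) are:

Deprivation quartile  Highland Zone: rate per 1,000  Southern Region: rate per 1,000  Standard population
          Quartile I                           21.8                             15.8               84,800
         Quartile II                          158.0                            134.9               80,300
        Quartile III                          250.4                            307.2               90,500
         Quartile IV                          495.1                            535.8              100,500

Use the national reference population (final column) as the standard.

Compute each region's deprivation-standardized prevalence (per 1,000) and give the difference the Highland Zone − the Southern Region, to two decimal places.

-19.28

Standard total = 356,100; weights = 0.2381, 0.2255, 0.2541, 0.2822.
The Highland Zone: 0.2381×21.8 + 0.2255×158.0 + 0.2541×250.4 + 0.2822×495.1 = 244.1864 per 1,000.
The Southern Region: 0.2381×15.8 + 0.2255×134.9 + 0.2541×307.2 + 0.2822×535.8 = 263.4704 per 1,000.
Difference = 244.1864 − 263.4704 = -19.2840.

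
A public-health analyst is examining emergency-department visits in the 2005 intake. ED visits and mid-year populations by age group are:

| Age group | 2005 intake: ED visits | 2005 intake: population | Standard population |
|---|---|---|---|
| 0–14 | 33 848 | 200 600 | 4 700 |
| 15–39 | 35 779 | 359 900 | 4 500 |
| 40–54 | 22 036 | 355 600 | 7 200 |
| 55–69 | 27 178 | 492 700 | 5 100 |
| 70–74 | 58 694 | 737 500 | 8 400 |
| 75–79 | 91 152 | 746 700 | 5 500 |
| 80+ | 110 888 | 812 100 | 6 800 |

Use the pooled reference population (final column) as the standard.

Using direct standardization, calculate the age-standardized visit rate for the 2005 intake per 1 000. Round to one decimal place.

100.4

Age-specific rates per 1 000 for the 2005 intake: 168.734, 99.414, 61.969, 55.161, 79.585, 122.073, 136.545.
Standard total = 42 200; weights = 0.1114, 0.1066, 0.1706, 0.1209, 0.1991, 0.1303, 0.1611.
Standardized rate: 0.1114×168.734 + 0.1066×99.414 + 0.1706×61.969 + 0.1209×55.161 + 0.1991×79.585 + 0.1303×122.073 + 0.1611×136.545 = 100.3869 per 1 000.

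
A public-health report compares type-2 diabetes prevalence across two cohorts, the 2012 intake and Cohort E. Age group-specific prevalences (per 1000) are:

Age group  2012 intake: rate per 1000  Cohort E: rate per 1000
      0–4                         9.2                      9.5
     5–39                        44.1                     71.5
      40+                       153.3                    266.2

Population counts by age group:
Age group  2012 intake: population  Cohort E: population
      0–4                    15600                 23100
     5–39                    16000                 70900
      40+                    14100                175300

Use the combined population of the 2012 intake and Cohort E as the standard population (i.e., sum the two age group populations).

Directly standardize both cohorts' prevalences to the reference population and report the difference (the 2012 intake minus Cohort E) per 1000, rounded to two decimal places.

Combined standard total = 315000; weights = 0.1229, 0.2759, 0.6013.
The 2012 intake: 0.1229×9.2 + 0.2759×44.1 + 0.6013×153.3 = 105.4710 per 1000.
Cohort E: 0.1229×9.5 + 0.2759×71.5 + 0.6013×266.2 = 180.9501 per 1000.
Difference = 105.4710 − 180.9501 = -75.4791.

-75.48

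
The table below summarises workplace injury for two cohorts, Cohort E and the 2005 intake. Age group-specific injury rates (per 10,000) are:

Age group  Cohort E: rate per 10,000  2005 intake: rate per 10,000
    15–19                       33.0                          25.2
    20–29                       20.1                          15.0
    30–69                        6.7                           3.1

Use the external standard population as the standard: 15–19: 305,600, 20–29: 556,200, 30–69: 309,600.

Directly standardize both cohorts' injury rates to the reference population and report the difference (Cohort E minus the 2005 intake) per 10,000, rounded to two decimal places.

Standard total = 1,171,400; weights = 0.2609, 0.4748, 0.2643.
Cohort E: 0.2609×33.0 + 0.4748×20.1 + 0.2643×6.7 = 19.9238 per 10,000.
The 2005 intake: 0.2609×25.2 + 0.4748×15.0 + 0.2643×3.1 = 14.5159 per 10,000.
Difference = 19.9238 − 14.5159 = 5.4079.

5.41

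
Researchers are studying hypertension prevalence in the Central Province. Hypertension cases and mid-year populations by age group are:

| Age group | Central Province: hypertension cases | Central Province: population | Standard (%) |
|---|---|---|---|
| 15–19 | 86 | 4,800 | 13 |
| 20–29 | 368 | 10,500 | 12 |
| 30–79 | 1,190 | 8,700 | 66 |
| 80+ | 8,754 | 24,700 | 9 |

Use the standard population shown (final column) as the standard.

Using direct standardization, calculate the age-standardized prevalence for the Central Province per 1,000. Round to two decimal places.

Age-specific rates per 1,000 for the Central Province: 17.917, 35.048, 136.782, 354.413.
Standard weights: 0.13, 0.12, 0.66, 0.09.
Standardized rate: 0.1300×17.917 + 0.1200×35.048 + 0.6600×136.782 + 0.0900×354.413 = 128.7079 per 1,000.

128.71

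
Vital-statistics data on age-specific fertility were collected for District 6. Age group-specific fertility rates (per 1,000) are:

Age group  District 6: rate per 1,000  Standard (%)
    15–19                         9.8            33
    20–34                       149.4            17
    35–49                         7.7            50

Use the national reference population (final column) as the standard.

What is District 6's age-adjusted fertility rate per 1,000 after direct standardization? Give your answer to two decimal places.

32.48

Standard weights: 0.33, 0.17, 0.50.
Standardized rate: 0.3300×9.8 + 0.1700×149.4 + 0.5000×7.7 = 32.4820 per 1,000.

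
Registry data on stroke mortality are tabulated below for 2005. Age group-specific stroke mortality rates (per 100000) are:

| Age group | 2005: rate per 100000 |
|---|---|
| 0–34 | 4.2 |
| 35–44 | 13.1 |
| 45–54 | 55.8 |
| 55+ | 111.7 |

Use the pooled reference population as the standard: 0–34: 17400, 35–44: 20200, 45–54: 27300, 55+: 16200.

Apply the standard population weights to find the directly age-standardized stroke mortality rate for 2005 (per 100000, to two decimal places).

45.26

Standard total = 81100; weights = 0.2145, 0.2491, 0.3366, 0.1998.
Standardized rate: 0.2145×4.2 + 0.2491×13.1 + 0.3366×55.8 + 0.1998×111.7 = 45.2599 per 100000.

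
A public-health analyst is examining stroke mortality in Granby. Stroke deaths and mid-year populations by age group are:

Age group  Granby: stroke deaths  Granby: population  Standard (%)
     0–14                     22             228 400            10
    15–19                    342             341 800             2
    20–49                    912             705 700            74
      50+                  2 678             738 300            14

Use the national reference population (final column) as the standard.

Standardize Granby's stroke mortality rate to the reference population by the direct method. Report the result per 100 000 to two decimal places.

Age-specific rates per 100 000 for Granby: 9.63, 100.06, 129.23, 362.73.
Standard weights: 0.10, 0.02, 0.74, 0.14.
Standardized rate: 0.1000×9.63 + 0.0200×100.06 + 0.7400×129.23 + 0.1400×362.73 = 149.3786 per 100 000.

149.38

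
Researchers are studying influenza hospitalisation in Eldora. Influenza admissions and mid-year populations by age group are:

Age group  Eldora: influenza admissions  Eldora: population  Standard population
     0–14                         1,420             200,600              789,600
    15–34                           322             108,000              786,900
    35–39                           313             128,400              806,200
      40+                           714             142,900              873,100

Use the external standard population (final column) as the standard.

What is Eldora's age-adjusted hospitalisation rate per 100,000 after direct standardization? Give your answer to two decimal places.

438.09

Age-specific rates per 100,000 for Eldora: 707.88, 298.15, 243.77, 499.65.
Standard total = 3,255,800; weights = 0.2425, 0.2417, 0.2476, 0.2682.
Standardized rate: 0.2425×707.88 + 0.2417×298.15 + 0.2476×243.77 + 0.2682×499.65 = 438.0869 per 100,000.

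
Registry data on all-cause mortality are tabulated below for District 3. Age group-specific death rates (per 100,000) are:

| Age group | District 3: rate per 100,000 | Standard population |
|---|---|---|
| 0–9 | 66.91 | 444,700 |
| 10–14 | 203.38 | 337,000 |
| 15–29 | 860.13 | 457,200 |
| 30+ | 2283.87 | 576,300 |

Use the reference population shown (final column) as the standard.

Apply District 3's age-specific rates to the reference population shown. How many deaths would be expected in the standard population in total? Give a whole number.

Expected deaths = Σ (standard pop × age-specific rate ÷ 100,000)
= 444,700×66.91/100,000 + 337,000×203.38/100,000 + 457,200×860.13/100,000 + 576,300×2283.87/100,000
= 297.55 + 685.39 + 3932.51 + 13161.94 = 18077.40.

18077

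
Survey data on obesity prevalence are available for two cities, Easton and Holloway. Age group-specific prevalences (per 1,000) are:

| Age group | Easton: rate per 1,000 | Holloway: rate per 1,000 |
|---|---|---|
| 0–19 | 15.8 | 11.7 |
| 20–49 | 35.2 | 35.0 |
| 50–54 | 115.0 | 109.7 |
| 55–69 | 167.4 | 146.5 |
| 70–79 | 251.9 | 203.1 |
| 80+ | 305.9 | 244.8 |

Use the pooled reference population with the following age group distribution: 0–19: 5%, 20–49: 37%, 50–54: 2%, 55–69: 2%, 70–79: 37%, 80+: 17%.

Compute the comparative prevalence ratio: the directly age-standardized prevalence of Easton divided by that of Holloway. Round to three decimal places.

1.216

Standard weights: 0.05, 0.37, 0.02, 0.02, 0.37, 0.17.
Easton: 0.0500×15.8 + 0.3700×35.2 + 0.0200×115.0 + 0.0200×167.4 + 0.3700×251.9 + 0.1700×305.9 = 164.6680 per 1,000.
Holloway: 0.0500×11.7 + 0.3700×35.0 + 0.0200×109.7 + 0.0200×146.5 + 0.3700×203.1 + 0.1700×244.8 = 135.4220 per 1,000.
Ratio = 164.6680 ÷ 135.4220 = 1.21596.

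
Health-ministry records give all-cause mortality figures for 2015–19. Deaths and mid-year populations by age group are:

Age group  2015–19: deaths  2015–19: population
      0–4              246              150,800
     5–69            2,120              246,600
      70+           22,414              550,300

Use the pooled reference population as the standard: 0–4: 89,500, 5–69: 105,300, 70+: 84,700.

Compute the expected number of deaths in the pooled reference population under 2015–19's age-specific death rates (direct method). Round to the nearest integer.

Age-specific rates per 1,000 for 2015–19: 1.631, 8.597, 40.731.
Expected deaths = Σ (standard pop × age-specific rate ÷ 1,000)
= 89,500×1.631/1,000 + 105,300×8.597/1,000 + 84,700×40.731/1,000
= 146.00 + 905.26 + 3449.87 = 4501.13.

4501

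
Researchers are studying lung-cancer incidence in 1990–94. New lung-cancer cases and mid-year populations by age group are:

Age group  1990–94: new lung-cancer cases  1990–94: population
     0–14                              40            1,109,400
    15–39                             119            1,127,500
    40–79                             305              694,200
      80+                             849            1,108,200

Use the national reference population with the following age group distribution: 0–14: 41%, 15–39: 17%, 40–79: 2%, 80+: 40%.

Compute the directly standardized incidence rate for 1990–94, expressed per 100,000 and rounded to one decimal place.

34.8

Age-specific rates per 100,000 for 1990–94: 3.61, 10.55, 43.94, 76.61.
Standard weights: 0.41, 0.17, 0.02, 0.40.
Standardized rate: 0.4100×3.61 + 0.1700×10.55 + 0.0200×43.94 + 0.4000×76.61 = 34.7955 per 100,000.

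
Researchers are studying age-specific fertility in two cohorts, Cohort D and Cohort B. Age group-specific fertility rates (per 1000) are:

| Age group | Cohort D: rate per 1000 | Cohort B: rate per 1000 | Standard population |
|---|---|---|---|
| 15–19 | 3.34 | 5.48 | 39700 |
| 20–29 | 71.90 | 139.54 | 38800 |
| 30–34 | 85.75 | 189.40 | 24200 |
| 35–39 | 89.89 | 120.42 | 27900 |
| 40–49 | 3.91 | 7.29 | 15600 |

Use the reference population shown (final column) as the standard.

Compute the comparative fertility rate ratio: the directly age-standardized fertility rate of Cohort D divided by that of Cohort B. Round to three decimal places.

Standard total = 146200; weights = 0.2715, 0.2654, 0.1655, 0.1908, 0.1067.
Cohort D: 0.2715×3.34 + 0.2654×71.90 + 0.1655×85.75 + 0.1908×89.89 + 0.1067×3.91 = 51.7537 per 1000.
Cohort B: 0.2715×5.48 + 0.2654×139.54 + 0.1655×189.40 + 0.1908×120.42 + 0.1067×7.29 = 93.6295 per 1000.
Ratio = 51.7537 ÷ 93.6295 = 0.55275.

0.553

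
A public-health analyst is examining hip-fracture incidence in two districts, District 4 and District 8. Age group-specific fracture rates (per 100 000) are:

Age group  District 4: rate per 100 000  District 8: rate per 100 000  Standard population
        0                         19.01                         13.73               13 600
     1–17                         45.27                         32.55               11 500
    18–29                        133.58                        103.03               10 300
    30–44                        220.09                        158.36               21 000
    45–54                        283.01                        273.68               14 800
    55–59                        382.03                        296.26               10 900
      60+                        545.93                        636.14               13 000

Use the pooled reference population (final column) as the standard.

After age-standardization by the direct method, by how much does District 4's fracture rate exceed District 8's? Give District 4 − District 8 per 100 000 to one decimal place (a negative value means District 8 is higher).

18.2

Standard total = 95 100; weights = 0.1430, 0.1209, 0.1083, 0.2208, 0.1556, 0.1146, 0.1367.
District 4: 0.1430×19.01 + 0.1209×45.27 + 0.1083×133.58 + 0.2208×220.09 + 0.1556×283.01 + 0.1146×382.03 + 0.1367×545.93 = 233.7189 per 100 000.
District 8: 0.1430×13.73 + 0.1209×32.55 + 0.1083×103.03 + 0.2208×158.36 + 0.1556×273.68 + 0.1146×296.26 + 0.1367×636.14 = 215.5346 per 100 000.
Difference = 233.7189 − 215.5346 = 18.1843.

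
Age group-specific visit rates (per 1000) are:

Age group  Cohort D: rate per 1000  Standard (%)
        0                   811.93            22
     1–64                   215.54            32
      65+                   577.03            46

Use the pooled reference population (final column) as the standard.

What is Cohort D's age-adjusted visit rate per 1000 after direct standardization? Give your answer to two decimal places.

Standard weights: 0.22, 0.32, 0.46.
Standardized rate: 0.2200×811.93 + 0.3200×215.54 + 0.4600×577.03 = 513.0312 per 1000.

513.03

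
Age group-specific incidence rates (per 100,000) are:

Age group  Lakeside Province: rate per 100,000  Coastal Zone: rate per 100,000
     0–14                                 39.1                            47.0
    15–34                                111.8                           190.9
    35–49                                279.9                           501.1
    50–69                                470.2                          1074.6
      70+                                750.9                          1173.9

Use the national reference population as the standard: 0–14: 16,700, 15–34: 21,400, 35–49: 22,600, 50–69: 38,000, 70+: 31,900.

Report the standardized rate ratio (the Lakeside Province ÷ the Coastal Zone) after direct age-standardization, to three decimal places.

0.542

Standard total = 130,600; weights = 0.1279, 0.1639, 0.1730, 0.2910, 0.2443.
The Lakeside Province: 0.1279×39.1 + 0.1639×111.8 + 0.1730×279.9 + 0.2910×470.2 + 0.2443×750.9 = 391.9796 per 100,000.
The Coastal Zone: 0.1279×47.0 + 0.1639×190.9 + 0.1730×501.1 + 0.2910×1074.6 + 0.2443×1173.9 = 723.4091 per 100,000.
Ratio = 391.9796 ÷ 723.4091 = 0.54185.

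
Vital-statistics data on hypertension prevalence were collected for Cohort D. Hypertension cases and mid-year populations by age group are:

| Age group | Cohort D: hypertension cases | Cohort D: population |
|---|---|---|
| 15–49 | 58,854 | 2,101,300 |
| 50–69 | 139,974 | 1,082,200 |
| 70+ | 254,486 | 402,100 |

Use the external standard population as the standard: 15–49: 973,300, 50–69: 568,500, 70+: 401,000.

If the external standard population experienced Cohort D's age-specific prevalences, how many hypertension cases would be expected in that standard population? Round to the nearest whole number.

Age-specific rates per 1,000 for Cohort D: 28.008, 129.342, 632.892.
Expected hypertension cases = Σ (standard pop × age-specific rate ÷ 1,000)
= 973,300×28.008/1,000 + 568,500×129.342/1,000 + 401,000×632.892/1,000
= 27260.55 + 73530.97 + 253789.82 = 354581.34.

354581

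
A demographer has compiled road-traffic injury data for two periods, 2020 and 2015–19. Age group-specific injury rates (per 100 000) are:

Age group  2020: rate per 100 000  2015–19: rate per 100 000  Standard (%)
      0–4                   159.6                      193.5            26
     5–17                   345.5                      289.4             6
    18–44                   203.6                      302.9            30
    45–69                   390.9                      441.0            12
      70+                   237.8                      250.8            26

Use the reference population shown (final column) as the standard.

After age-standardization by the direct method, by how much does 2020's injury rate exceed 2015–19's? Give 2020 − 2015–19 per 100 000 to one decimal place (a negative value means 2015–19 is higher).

Standard weights: 0.26, 0.06, 0.30, 0.12, 0.26.
2020: 0.2600×159.6 + 0.0600×345.5 + 0.3000×203.6 + 0.1200×390.9 + 0.2600×237.8 = 232.0420 per 100 000.
2015–19: 0.2600×193.5 + 0.0600×289.4 + 0.3000×302.9 + 0.1200×441.0 + 0.2600×250.8 = 276.6720 per 100 000.
Difference = 232.0420 − 276.6720 = -44.6300.

-44.6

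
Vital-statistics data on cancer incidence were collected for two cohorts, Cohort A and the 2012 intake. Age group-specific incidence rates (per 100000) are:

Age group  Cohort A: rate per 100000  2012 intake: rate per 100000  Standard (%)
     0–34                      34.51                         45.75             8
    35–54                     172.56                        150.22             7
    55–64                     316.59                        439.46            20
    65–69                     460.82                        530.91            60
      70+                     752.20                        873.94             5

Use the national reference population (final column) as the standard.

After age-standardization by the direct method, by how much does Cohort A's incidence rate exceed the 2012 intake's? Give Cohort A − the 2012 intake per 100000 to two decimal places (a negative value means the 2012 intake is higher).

Standard weights: 0.08, 0.07, 0.20, 0.60, 0.05.
Cohort A: 0.0800×34.51 + 0.0700×172.56 + 0.2000×316.59 + 0.6000×460.82 + 0.0500×752.20 = 392.2600 per 100000.
The 2012 intake: 0.0800×45.75 + 0.0700×150.22 + 0.2000×439.46 + 0.6000×530.91 + 0.0500×873.94 = 464.3104 per 100000.
Difference = 392.2600 − 464.3104 = -72.0504.

-72.05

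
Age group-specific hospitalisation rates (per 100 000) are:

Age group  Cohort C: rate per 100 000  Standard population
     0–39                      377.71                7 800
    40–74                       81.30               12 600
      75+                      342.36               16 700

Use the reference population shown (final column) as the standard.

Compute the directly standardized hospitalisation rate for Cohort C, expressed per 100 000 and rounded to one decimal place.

261.1

Standard total = 37 100; weights = 0.2102, 0.3396, 0.4501.
Standardized rate: 0.2102×377.71 + 0.3396×81.30 + 0.4501×342.36 = 261.1302 per 100 000.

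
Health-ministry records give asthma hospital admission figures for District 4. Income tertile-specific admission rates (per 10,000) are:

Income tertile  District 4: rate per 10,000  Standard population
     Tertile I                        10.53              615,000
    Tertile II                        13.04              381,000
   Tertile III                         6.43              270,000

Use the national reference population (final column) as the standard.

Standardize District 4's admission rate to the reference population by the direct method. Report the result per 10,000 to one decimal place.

10.4

Standard total = 1,266,000; weights = 0.4858, 0.3009, 0.2133.
Standardized rate: 0.4858×10.53 + 0.3009×13.04 + 0.2133×6.43 = 10.4110 per 10,000.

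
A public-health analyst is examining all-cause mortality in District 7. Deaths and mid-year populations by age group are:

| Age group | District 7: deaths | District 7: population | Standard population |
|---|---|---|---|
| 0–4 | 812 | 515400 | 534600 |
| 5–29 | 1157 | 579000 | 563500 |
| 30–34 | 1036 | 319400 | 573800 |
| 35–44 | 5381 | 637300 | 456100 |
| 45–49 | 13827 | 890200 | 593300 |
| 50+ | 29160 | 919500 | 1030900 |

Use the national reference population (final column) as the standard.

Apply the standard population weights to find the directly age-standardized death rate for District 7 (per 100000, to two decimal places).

Age-specific rates per 100000 for District 7: 157.55, 199.83, 324.36, 844.34, 1553.25, 3171.29.
Standard total = 3752200; weights = 0.1425, 0.1502, 0.1529, 0.1216, 0.1581, 0.2747.
Standardized rate: 0.1425×157.55 + 0.1502×199.83 + 0.1529×324.36 + 0.1216×844.34 + 0.1581×1553.25 + 0.2747×3171.29 = 1321.5905 per 100000.

1321.59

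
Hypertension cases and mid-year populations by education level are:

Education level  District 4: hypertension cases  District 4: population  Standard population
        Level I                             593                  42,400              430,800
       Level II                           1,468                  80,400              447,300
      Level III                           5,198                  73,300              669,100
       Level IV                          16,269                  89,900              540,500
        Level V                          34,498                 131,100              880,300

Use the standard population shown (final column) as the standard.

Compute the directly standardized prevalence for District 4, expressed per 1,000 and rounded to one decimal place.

131.8

Education-specific rates per 1,000 for District 4: 13.986, 18.259, 70.914, 180.968, 263.143.
Standard total = 2,968,000; weights = 0.1451, 0.1507, 0.2254, 0.1821, 0.2966.
Standardized rate: 0.1451×13.986 + 0.1507×18.259 + 0.2254×70.914 + 0.1821×180.968 + 0.2966×263.143 = 131.7717 per 1,000.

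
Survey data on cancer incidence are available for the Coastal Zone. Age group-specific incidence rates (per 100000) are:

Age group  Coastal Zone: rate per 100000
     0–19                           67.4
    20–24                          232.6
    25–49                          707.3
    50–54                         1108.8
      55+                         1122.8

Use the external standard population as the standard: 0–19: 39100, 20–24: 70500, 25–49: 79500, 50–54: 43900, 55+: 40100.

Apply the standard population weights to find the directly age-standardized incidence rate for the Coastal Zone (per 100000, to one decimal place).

618.7

Standard total = 273100; weights = 0.1432, 0.2581, 0.2911, 0.1607, 0.1468.
Standardized rate: 0.1432×67.4 + 0.2581×232.6 + 0.2911×707.3 + 0.1607×1108.8 + 0.1468×1122.8 = 618.6913 per 100000.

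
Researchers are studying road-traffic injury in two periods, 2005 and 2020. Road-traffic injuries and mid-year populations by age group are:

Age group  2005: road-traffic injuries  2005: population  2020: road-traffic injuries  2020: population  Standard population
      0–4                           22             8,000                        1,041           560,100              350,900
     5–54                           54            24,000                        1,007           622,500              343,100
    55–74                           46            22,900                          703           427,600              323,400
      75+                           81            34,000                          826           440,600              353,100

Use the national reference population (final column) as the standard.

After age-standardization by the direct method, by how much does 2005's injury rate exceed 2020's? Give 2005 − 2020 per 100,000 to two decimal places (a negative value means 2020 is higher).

Age-specific rates per 100,000 for 2005: 275.00, 225.00, 200.87, 238.24.
For 2020: 185.86, 161.77, 164.41, 187.47.
Standard total = 1,370,500; weights = 0.2560, 0.2503, 0.2360, 0.2576.
2005: 0.2560×275.00 + 0.2503×225.00 + 0.2360×200.87 + 0.2576×238.24 = 235.5187 per 100,000.
2020: 0.2560×185.86 + 0.2503×161.77 + 0.2360×164.41 + 0.2576×187.47 = 175.1810 per 100,000.
Difference = 235.5187 − 175.1810 = 60.3377.

60.34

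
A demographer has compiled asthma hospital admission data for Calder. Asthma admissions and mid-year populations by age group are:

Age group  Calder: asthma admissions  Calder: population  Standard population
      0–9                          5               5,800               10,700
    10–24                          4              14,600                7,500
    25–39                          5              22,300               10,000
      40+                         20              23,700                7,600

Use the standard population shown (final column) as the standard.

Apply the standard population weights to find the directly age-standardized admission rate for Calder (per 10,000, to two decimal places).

5.57

Age-specific rates per 10,000 for Calder: 8.62, 2.74, 2.24, 8.44.
Standard total = 35,800; weights = 0.2989, 0.2095, 0.2793, 0.2123.
Standardized rate: 0.2989×8.62 + 0.2095×2.74 + 0.2793×2.24 + 0.2123×8.44 = 5.5683 per 10,000.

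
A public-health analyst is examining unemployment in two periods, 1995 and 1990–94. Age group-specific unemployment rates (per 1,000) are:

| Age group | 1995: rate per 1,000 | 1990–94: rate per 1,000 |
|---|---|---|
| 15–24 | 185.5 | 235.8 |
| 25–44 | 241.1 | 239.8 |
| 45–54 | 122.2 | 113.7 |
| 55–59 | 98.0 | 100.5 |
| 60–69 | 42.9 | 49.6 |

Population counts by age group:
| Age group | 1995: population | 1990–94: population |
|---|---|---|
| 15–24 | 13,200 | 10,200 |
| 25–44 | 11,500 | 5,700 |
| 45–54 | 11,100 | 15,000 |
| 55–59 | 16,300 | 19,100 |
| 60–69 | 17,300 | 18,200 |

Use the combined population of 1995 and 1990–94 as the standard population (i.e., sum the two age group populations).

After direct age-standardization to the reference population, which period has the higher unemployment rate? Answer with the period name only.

Combined standard total = 137,600; weights = 0.1701, 0.1250, 0.1897, 0.2573, 0.2580.
1995: 0.1701×185.5 + 0.1250×241.1 + 0.1897×122.2 + 0.2573×98.0 + 0.2580×42.9 = 121.1424 per 1,000.
1990–94: 0.1701×235.8 + 0.1250×239.8 + 0.1897×113.7 + 0.2573×100.5 + 0.2580×49.6 = 130.2932 per 1,000.
The crude rates (128.49 vs 121.70) would put 1995 higher, but that reflects its age composition; once standardized to a common age structure, 1990–94 has the higher underlying rate.

1990–94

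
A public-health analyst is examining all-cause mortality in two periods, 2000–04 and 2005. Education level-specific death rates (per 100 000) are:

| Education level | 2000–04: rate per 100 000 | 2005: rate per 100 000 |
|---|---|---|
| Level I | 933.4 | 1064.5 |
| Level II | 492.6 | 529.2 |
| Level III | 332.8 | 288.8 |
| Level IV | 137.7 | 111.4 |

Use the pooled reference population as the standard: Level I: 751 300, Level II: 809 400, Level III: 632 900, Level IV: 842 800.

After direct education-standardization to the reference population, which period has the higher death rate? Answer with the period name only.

2005

Standard total = 3 036 400; weights = 0.2474, 0.2666, 0.2084, 0.2776.
2000–04: 0.2474×933.4 + 0.2666×492.6 + 0.2084×332.8 + 0.2776×137.7 = 469.8513 per 100 000.
2005: 0.2474×1064.5 + 0.2666×529.2 + 0.2084×288.8 + 0.2776×111.4 = 495.5746 per 100 000.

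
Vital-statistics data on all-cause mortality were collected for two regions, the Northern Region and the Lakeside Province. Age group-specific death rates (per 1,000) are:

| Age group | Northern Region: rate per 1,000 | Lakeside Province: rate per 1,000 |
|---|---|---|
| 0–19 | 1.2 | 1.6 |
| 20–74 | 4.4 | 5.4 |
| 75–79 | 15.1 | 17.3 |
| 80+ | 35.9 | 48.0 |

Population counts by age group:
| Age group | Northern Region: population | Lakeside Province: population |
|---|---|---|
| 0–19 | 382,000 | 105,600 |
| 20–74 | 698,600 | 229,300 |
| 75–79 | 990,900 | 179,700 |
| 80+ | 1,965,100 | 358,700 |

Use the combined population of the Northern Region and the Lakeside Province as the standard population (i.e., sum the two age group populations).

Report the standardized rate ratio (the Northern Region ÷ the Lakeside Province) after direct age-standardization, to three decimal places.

Combined standard total = 4,909,900; weights = 0.0993, 0.1890, 0.2384, 0.4733.
The Northern Region: 0.0993×1.2 + 0.1890×4.4 + 0.2384×15.1 + 0.4733×35.9 = 21.5419 per 1,000.
The Lakeside Province: 0.0993×1.6 + 0.1890×5.4 + 0.2384×17.3 + 0.4733×48.0 = 28.0219 per 1,000.
Ratio = 21.5419 ÷ 28.0219 = 0.76875.

0.769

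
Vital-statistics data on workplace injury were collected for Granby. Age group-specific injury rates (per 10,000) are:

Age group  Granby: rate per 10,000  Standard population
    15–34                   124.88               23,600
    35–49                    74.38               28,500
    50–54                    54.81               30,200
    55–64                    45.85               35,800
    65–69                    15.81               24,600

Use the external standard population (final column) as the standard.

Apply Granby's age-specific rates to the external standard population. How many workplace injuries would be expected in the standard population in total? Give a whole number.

875

Expected workplace injuries = Σ (standard pop × age-specific rate ÷ 10,000)
= 23,600×124.88/10,000 + 28,500×74.38/10,000 + 30,200×54.81/10,000 + 35,800×45.85/10,000 + 24,600×15.81/10,000
= 294.72 + 211.98 + 165.53 + 164.14 + 38.89 = 875.26.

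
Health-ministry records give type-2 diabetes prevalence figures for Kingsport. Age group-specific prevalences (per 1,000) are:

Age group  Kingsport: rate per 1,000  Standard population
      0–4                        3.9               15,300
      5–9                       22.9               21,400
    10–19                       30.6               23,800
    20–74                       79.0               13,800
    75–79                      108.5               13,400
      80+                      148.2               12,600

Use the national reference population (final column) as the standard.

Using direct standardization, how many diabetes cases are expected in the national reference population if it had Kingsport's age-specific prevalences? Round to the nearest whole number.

5689

Expected diabetes cases = Σ (standard pop × age-specific rate ÷ 1,000)
= 15,300×3.9/1,000 + 21,400×22.9/1,000 + 23,800×30.6/1,000 + 13,800×79.0/1,000 + 13,400×108.5/1,000 + 12,600×148.2/1,000
= 59.67 + 490.06 + 728.28 + 1090.20 + 1453.90 + 1867.32 = 5689.43.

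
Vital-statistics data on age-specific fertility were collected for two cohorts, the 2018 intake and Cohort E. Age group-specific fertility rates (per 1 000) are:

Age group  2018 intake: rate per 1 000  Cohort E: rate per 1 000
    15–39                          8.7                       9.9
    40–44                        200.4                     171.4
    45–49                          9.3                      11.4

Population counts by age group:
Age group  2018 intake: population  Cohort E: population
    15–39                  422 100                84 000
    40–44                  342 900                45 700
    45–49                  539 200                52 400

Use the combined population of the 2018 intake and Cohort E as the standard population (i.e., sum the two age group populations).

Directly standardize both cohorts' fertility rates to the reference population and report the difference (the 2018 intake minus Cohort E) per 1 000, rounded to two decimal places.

Combined standard total = 1 486 300; weights = 0.3405, 0.2615, 0.3980.
The 2018 intake: 0.3405×8.7 + 0.2615×200.4 + 0.3980×9.3 = 59.0597 per 1 000.
Cohort E: 0.3405×9.9 + 0.2615×171.4 + 0.3980×11.4 = 52.7220 per 1 000.
Difference = 59.0597 − 52.7220 = 6.3377.

6.34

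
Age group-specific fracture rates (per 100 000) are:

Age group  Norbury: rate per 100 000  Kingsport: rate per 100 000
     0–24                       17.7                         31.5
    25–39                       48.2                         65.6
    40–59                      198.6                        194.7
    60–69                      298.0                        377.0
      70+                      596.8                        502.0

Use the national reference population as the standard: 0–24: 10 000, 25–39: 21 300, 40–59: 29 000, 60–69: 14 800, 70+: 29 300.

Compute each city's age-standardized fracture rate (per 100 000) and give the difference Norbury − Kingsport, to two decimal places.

Standard total = 104 400; weights = 0.0958, 0.2040, 0.2778, 0.1418, 0.2807.
Norbury: 0.0958×17.7 + 0.2040×48.2 + 0.2778×198.6 + 0.1418×298.0 + 0.2807×596.8 = 276.4339 per 100 000.
Kingsport: 0.0958×31.5 + 0.2040×65.6 + 0.2778×194.7 + 0.1418×377.0 + 0.2807×502.0 = 264.8159 per 100 000.
Difference = 276.4339 − 264.8159 = 11.6180.

11.62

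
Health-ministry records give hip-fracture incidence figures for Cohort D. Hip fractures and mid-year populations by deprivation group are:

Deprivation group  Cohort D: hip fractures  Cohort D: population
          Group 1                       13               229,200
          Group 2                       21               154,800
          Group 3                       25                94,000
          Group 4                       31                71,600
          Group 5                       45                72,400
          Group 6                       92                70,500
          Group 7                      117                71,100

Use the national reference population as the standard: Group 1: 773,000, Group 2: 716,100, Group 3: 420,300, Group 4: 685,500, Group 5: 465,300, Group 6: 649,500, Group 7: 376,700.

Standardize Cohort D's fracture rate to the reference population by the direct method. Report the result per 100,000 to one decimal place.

Deprivation-specific rates per 100,000 for Cohort D: 5.67, 13.57, 26.60, 43.30, 62.15, 130.50, 164.56.
Standard total = 4,086,400; weights = 0.1892, 0.1752, 0.1029, 0.1678, 0.1139, 0.1589, 0.0922.
Standardized rate: 0.1892×5.67 + 0.1752×13.57 + 0.1029×26.60 + 0.1678×43.30 + 0.1139×62.15 + 0.1589×130.50 + 0.0922×164.56 = 56.4368 per 100,000.

56.4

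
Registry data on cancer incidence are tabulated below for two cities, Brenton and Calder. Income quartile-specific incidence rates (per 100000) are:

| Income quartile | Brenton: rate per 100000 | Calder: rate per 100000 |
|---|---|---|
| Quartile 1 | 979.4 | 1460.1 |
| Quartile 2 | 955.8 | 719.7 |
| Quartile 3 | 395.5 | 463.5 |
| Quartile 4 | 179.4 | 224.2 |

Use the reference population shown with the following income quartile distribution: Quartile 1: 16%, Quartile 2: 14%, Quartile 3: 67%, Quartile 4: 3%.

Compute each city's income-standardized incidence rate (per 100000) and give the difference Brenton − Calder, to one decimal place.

-90.8

Standard weights: 0.16, 0.14, 0.67, 0.03.
Brenton: 0.1600×979.4 + 0.1400×955.8 + 0.6700×395.5 + 0.0300×179.4 = 560.8830 per 100000.
Calder: 0.1600×1460.1 + 0.1400×719.7 + 0.6700×463.5 + 0.0300×224.2 = 651.6450 per 100000.
Difference = 560.8830 − 651.6450 = -90.7620.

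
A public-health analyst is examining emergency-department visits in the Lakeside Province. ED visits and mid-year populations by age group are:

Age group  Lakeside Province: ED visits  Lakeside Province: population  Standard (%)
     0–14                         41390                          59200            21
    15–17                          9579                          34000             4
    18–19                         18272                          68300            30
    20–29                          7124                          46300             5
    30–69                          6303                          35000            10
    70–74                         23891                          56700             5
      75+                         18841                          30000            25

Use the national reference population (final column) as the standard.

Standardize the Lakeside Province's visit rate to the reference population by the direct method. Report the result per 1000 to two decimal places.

442.13

Age-specific rates per 1000 for the Lakeside Province: 699.155, 281.735, 267.526, 153.866, 180.086, 421.358, 628.033.
Standard weights: 0.21, 0.04, 0.30, 0.05, 0.10, 0.05, 0.25.
Standardized rate: 0.2100×699.155 + 0.0400×281.735 + 0.3000×267.526 + 0.0500×153.866 + 0.1000×180.086 + 0.0500×421.358 + 0.2500×628.033 = 442.1278 per 1000.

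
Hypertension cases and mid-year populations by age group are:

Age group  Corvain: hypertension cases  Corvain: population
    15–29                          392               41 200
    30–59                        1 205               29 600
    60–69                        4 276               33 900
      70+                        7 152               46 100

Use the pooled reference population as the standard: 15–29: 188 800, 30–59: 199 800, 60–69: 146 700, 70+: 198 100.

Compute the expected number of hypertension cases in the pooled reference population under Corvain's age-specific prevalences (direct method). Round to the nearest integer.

Age-specific rates per 1 000 for Corvain: 9.515, 40.709, 126.136, 155.141.
Expected hypertension cases = Σ (standard pop × age-specific rate ÷ 1 000)
= 188 800×9.515/1 000 + 199 800×40.709/1 000 + 146 700×126.136/1 000 + 198 100×155.141/1 000
= 1796.35 + 8133.75 + 18504.11 + 30733.43 = 59167.64.

59168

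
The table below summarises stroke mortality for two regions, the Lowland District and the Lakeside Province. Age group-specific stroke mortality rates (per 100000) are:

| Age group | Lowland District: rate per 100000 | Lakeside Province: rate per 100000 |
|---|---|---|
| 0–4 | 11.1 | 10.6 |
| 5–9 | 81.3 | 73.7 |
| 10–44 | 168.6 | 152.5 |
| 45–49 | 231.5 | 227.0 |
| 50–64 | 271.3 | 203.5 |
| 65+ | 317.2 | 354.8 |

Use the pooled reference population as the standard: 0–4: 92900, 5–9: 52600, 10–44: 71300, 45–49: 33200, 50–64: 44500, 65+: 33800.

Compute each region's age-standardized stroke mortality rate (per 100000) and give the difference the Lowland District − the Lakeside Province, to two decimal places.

10.63

Standard total = 328300; weights = 0.2830, 0.1602, 0.2172, 0.1011, 0.1355, 0.1030.
The Lowland District: 0.2830×11.1 + 0.1602×81.3 + 0.2172×168.6 + 0.1011×231.5 + 0.1355×271.3 + 0.1030×317.2 = 145.6252 per 100000.
The Lakeside Province: 0.2830×10.6 + 0.1602×73.7 + 0.2172×152.5 + 0.1011×227.0 + 0.1355×203.5 + 0.1030×354.8 = 134.9954 per 100000.
Difference = 145.6252 − 134.9954 = 10.6298.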